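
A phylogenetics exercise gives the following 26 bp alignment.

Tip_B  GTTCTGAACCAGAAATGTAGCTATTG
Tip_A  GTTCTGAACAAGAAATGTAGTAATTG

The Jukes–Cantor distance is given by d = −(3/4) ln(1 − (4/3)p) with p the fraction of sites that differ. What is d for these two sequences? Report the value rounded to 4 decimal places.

0.1253

Mismatches occur at site 10 (C→A), site 21 (C→T), site 22 (T→A).
p = 3/26 = 0.115385.
d = −0.75 · ln(1 − (4/3)·0.115385) = −0.75 · ln(0.846153) = −0.75 · (-0.167055) = 0.1253.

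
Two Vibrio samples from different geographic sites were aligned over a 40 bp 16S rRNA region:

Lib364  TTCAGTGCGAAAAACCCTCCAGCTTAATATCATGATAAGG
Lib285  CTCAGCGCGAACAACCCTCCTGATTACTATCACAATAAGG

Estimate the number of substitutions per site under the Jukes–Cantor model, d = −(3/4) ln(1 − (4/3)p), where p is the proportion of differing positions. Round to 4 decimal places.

0.2326

Mismatches occur at site 1 (T/C), site 6 (T/C), site 12 (A/C), site 21 (A/T), site 23 (C/A), site 27 (A/C), site 33 (T/C), site 34 (G/A).
p = 8/40 = 0.200000.
d = −0.75 · ln(1 − (4/3)·0.200000) = −0.75 · ln(0.733333) = −0.75 · (-0.310155) = 0.2326.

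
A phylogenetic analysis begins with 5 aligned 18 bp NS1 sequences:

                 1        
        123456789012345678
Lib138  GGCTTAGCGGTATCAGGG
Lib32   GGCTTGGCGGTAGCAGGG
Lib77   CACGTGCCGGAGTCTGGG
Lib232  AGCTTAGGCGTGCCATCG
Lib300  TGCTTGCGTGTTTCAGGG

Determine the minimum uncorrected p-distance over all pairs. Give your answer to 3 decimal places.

0.111

Pairwise Hamming distances:
  Lib138 vs Lib32: 2
  Lib138 vs Lib77: 8
  Lib138 vs Lib232: 7
  Lib138 vs Lib300: 6
  Lib32 vs Lib77: 8
  Lib32 vs Lib232: 8
  Lib32 vs Lib300: 6
  Lib77 vs Lib232: 12
  Lib77 vs Lib300: 8
  Lib232 vs Lib300: 8
The smallest is 2 mismatches, between Lib138 and Lib32; p = 2/18 = 0.111.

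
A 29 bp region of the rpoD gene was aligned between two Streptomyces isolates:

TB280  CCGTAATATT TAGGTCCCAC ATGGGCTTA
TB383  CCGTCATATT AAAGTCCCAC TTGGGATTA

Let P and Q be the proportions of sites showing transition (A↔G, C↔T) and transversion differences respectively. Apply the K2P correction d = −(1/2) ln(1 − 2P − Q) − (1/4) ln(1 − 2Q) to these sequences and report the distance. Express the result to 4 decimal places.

0.1966

The sequences differ at positions 5 (A/C, transversion), 11 (T/A, transversion), 13 (G/A, transition), 21 (A/T, transversion), 26 (C/A, transversion).
Of the 5 differences, 1 transition and 4 transversions over 29 sites: P = 1/29 = 0.034483, Q = 4/29 = 0.137931.
d = −0.5·ln(0.793103) − 0.25·ln(0.724138) = −0.5·(-0.231802) − 0.25·(-0.322773) = 0.1966.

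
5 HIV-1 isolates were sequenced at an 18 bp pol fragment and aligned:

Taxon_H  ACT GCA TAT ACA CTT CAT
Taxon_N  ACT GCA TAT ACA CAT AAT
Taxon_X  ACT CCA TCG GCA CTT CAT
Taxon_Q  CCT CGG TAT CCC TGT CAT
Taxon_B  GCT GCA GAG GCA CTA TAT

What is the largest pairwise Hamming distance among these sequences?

12

Pairwise Hamming distances:
  Taxon_H vs Taxon_N: 2
  Taxon_H vs Taxon_X: 4
  Taxon_H vs Taxon_Q: 8
  Taxon_H vs Taxon_B: 6
  Taxon_N vs Taxon_X: 6
  Taxon_N vs Taxon_Q: 9
  Taxon_N vs Taxon_B: 7
  Taxon_X vs Taxon_Q: 9
  Taxon_X vs Taxon_B: 6
  Taxon_Q vs Taxon_B: 12
The largest is 12, between Taxon_Q and Taxon_B.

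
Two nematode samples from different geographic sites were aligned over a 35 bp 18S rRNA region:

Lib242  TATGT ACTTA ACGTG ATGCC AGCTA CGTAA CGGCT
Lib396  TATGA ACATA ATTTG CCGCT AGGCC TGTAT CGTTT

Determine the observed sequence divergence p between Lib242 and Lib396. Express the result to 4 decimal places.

0.4000

Mismatches occur at site 5 (T/A), site 8 (T/A), site 12 (C/T), site 13 (G/T), site 16 (A/C), site 17 (T/C), site 20 (C/T), site 23 (C/G), site 24 (T/C), site 25 (A/C), site 26 (C/T), site 30 (A/T), site 33 (G/T), site 34 (C/T).
There are 14 differences over 35 sites, so p = 14/35 = 0.4000.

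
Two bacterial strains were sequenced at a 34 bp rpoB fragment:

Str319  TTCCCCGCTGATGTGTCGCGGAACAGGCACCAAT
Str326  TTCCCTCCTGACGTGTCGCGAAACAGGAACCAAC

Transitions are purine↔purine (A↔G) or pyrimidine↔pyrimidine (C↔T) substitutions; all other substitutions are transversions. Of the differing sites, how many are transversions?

2

The sequences differ at positions 6 (C/T, transition), 7 (G/C, transversion), 12 (T/C, transition), 21 (G/A, transition), 28 (C/A, transversion), 34 (T/C, transition).
Of the 6 differences, 4 transitions and 2 transversions, so the answer is 2.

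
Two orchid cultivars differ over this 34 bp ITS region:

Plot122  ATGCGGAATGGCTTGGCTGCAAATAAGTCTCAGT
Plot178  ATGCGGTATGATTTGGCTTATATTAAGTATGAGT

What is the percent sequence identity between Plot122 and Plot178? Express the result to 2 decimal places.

73.53%

Differing sites — 7:A/T; 11:G/A; 12:C/T; 19:G/T; 20:C/A; 21:A/T; 23:A/T; 29:C/A; 31:C/G.
25 of the 34 sites match, so the percent identity is 25/34 × 100 = 73.53%.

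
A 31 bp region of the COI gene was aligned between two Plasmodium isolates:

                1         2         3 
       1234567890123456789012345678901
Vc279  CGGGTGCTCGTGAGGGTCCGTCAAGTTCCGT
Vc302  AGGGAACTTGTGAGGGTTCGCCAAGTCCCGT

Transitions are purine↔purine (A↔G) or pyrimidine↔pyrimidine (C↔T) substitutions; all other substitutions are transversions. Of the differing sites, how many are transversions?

2

Mismatches occur at site 1 (C↔A, transversion), site 5 (T↔A, transversion), site 6 (G↔A, transition), site 9 (C↔T, transition), site 18 (C↔T, transition), site 21 (T↔C, transition), site 27 (T↔C, transition).
Of the 7 differences, 5 transitions and 2 transversions, so the answer is 2.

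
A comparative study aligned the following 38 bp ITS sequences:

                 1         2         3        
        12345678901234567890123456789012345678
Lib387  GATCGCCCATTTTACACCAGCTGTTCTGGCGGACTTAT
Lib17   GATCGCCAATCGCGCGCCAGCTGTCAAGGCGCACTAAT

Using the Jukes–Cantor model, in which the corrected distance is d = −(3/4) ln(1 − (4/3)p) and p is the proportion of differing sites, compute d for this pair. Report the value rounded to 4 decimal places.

Differing sites — 8:C/A; 11:T/C; 12:T/G; 13:T/C; 14:A/G; 16:A/G; 25:T/C; 26:C/A; 27:T/A; 32:G/C; 36:T/A.
p = 11/38 = 0.289474.
d = −0.75 · ln(1 − (4/3)·0.289474) = −0.75 · ln(0.614035) = −0.75 · (-0.487703) = 0.3658.

0.3658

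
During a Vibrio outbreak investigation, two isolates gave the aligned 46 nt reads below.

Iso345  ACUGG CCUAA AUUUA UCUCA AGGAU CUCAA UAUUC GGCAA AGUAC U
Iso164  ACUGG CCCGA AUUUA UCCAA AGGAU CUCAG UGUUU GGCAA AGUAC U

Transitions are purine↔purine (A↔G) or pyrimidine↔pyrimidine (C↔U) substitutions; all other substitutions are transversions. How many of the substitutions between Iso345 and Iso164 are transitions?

6

Mismatches occur at site 8 (U↔C, transition), site 9 (A↔G, transition), site 18 (U↔C, transition), site 19 (C↔A, transversion), site 30 (A↔G, transition), site 32 (A↔G, transition), site 35 (C↔U, transition).
Of the 7 differences, 6 transitions and 1 transversion, so the answer is 6.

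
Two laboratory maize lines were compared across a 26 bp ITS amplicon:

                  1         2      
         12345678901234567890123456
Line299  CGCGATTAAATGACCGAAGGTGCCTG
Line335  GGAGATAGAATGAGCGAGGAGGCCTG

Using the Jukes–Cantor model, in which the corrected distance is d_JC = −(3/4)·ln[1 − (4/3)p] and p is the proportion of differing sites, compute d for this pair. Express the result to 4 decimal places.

Differing sites — 1:C/G; 3:C/A; 7:T/A; 8:A/G; 14:C/G; 18:A/G; 20:G/A; 21:T/G.
p = 8/26 = 0.307692.
d = −0.75 · ln(1 − (4/3)·0.307692) = −0.75 · ln(0.589744) = −0.75 · (-0.528067) = 0.3961.

0.3961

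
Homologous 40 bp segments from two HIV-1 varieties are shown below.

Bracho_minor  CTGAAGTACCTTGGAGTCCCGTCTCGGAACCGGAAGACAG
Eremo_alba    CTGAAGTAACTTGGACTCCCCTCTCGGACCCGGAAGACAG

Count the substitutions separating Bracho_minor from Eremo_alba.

4

The sequences differ at positions 9 (C/A), 16 (G/C), 21 (G/C), 29 (A/C).
That gives 4 mismatches out of 40 aligned sites, so the Hamming distance is 4.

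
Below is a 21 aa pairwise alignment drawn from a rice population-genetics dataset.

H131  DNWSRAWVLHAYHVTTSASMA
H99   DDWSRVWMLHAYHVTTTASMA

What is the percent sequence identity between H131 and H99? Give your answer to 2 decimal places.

Mismatches occur at site 2 (N↔D), site 6 (A↔V), site 8 (V↔M), site 17 (S↔T).
17 of the 21 sites match, so the percent identity is 17/21 × 100 = 80.95%.

80.95%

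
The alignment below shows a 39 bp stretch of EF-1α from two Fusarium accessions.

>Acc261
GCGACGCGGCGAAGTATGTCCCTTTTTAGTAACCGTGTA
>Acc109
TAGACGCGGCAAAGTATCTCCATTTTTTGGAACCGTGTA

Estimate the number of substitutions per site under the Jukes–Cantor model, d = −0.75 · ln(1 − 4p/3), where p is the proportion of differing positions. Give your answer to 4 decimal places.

The sequences differ at positions 1 (G/T), 2 (C/A), 11 (G/A), 18 (G/C), 22 (C/A), 28 (A/T), 30 (T/G).
p = 7/39 = 0.179487.
d = −0.75 · ln(1 − (4/3)·0.179487) = −0.75 · ln(0.760684) = −0.75 · (-0.273537) = 0.2052.

0.2052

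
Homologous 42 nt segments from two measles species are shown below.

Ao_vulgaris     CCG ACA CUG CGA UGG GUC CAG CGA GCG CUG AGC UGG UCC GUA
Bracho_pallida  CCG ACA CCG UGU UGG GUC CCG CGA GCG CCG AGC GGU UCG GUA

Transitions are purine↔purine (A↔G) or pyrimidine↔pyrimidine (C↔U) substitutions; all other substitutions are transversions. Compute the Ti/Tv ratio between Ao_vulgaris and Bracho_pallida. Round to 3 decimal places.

Mismatches occur at site 8 (U/C, transition), site 10 (C/U, transition), site 12 (A/U, transversion), site 20 (A/C, transversion), site 29 (U/C, transition), site 34 (U/G, transversion), site 36 (G/U, transversion), site 39 (C/G, transversion).
Of the 8 differences, 3 transitions and 5 transversions, so Ti/Tv = 3/5 = 0.600.

0.600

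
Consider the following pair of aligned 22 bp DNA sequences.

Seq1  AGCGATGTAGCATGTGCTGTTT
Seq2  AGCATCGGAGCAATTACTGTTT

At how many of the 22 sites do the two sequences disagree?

Differing sites — 4:G/A; 5:A/T; 6:T/C; 8:T/G; 13:T/A; 14:G/T; 16:G/A.
That gives 7 mismatches out of 22 aligned sites, so the Hamming distance is 7.

7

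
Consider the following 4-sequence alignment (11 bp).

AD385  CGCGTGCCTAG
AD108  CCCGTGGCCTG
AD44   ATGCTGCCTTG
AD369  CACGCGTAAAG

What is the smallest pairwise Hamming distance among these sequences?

Pairwise Hamming distances:
  AD385 vs AD108: 4
  AD385 vs AD44: 5
  AD385 vs AD369: 5
  AD108 vs AD44: 6
  AD108 vs AD369: 6
  AD44 vs AD369: 9
The smallest is 4, between AD385 and AD108.

4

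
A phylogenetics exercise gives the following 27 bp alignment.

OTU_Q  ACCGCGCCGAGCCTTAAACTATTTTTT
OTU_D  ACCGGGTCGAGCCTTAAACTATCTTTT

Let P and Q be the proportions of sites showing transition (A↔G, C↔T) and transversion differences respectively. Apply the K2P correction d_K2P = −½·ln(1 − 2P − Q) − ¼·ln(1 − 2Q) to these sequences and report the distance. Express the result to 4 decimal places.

Mismatches occur at site 5 (C↔G, transversion), site 7 (C↔T, transition), site 23 (T↔C, transition).
Of the 3 differences, 2 transitions and 1 transversion over 27 sites: P = 2/27 = 0.074074, Q = 1/27 = 0.037037.
d = −0.5·ln(0.814815) − 0.25·ln(0.925926) = −0.5·(-0.204794) − 0.25·(-0.076961) = 0.1216.

0.1216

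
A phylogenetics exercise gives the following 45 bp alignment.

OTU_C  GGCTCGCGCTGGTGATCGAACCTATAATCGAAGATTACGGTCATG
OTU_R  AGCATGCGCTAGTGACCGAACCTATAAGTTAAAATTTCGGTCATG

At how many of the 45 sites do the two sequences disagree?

10

Mismatches occur at site 1 (G/A), site 4 (T/A), site 5 (C/T), site 11 (G/A), site 16 (T/C), site 28 (T/G), site 29 (C/T), site 30 (G/T), site 33 (G/A), site 37 (A/T).
That gives 10 mismatches out of 45 aligned sites, so the Hamming distance is 10.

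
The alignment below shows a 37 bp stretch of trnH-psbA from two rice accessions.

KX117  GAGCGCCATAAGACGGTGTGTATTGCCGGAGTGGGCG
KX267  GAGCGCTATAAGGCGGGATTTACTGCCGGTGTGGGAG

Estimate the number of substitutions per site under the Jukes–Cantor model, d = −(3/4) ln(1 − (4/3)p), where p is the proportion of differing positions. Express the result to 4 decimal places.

0.2551

The sequences differ at positions 7 (C/T), 13 (A/G), 17 (T/G), 18 (G/A), 20 (G/T), 23 (T/C), 30 (A/T), 36 (C/A).
p = 8/37 = 0.216216.
d = −0.75 · ln(1 − (4/3)·0.216216) = −0.75 · ln(0.711712) = −0.75 · (-0.340082) = 0.2551.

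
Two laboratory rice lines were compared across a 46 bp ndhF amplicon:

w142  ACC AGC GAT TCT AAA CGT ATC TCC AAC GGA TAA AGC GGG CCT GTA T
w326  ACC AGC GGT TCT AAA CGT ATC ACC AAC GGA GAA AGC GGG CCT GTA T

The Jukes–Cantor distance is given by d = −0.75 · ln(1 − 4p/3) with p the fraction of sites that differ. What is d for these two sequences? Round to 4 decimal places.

0.0682

Mismatches occur at site 8 (A→G), site 22 (T→A), site 31 (T→G).
p = 3/46 = 0.065217.
d = −0.75 · ln(1 − (4/3)·0.065217) = −0.75 · ln(0.913044) = −0.75 · (-0.090971) = 0.0682.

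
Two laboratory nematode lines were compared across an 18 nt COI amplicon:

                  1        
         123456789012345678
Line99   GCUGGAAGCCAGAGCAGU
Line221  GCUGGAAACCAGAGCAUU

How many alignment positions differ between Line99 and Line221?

The sequences differ at positions 8 (G/A), 17 (G/U).
That gives 2 mismatches out of 18 aligned sites, so the Hamming distance is 2.

2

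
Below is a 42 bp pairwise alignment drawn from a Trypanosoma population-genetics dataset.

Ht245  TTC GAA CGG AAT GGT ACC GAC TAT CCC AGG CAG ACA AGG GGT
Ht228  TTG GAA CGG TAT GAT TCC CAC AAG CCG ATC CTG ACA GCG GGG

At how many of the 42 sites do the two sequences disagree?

Differing sites — 3:C/G; 10:A/T; 14:G/A; 16:A/T; 19:G/C; 22:T/A; 24:T/G; 27:C/G; 29:G/T; 30:G/C; 32:A/T; 37:A/G; 38:G/C; 42:T/G.
That gives 14 mismatches out of 42 aligned sites, so the Hamming distance is 14.

14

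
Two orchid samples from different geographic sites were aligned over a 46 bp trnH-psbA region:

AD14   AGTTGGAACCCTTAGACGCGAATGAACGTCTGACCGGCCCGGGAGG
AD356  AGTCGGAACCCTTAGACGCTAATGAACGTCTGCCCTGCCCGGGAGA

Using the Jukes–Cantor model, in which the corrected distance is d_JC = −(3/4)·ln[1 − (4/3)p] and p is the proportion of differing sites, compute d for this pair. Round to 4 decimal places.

0.1174

Differing sites — 4:T/C; 20:G/T; 33:A/C; 36:G/T; 46:G/A.
p = 5/46 = 0.108696.
d = −0.75 · ln(1 − (4/3)·0.108696) = −0.75 · ln(0.855072) = −0.75 · (-0.156570) = 0.1174.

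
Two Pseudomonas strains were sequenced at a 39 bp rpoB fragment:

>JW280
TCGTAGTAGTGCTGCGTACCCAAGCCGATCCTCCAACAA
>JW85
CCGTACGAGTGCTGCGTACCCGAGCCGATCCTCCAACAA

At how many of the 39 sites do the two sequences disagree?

Differing sites — 1:T/C; 6:G/C; 7:T/G; 22:A/G.
That gives 4 mismatches out of 39 aligned sites, so the Hamming distance is 4.

4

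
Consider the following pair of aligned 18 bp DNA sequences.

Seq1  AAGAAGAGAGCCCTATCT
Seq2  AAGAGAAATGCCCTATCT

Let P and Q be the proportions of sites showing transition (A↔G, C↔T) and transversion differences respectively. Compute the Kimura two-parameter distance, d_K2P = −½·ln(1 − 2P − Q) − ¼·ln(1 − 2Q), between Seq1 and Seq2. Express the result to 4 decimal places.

0.2757

Differing sites — 5:A/G (Ti); 6:G/A (Ti); 8:G/A (Ti); 9:A/T (Tv).
Of the 4 differences, 3 transitions and 1 transversion over 18 sites: P = 3/18 = 0.166667, Q = 1/18 = 0.055556.
d = −0.5·ln(0.611110) − 0.25·ln(0.888888) = −0.5·(-0.492478) − 0.25·(-0.117784) = 0.2757.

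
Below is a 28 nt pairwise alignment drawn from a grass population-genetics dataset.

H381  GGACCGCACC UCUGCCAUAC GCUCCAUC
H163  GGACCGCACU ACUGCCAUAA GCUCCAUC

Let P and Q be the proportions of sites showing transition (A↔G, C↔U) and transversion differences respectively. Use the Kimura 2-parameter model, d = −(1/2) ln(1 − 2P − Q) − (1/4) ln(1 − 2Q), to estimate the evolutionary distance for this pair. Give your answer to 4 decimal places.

0.1156

The sequences differ at positions 10 (C/U, transition), 11 (U/A, transversion), 20 (C/A, transversion).
Of the 3 differences, 1 transition and 2 transversions over 28 sites: P = 1/28 = 0.035714, Q = 2/28 = 0.071429.
d = −0.5·ln(0.857143) − 0.25·ln(0.857142) = −0.5·(-0.154151) − 0.25·(-0.154152) = 0.1156.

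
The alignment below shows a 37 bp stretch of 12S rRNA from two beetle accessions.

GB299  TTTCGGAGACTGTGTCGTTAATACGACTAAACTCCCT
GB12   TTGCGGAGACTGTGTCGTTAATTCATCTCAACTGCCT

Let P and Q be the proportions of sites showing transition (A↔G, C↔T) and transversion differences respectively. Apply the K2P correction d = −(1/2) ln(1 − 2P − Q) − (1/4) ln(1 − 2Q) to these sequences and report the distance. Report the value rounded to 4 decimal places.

0.1836

Mismatches occur at site 3 (T↔G, transversion), site 23 (A↔T, transversion), site 25 (G↔A, transition), site 26 (A↔T, transversion), site 29 (A↔C, transversion), site 34 (C↔G, transversion).
Of the 6 differences, 1 transition and 5 transversions over 37 sites: P = 1/37 = 0.027027, Q = 5/37 = 0.135135.
d = −0.5·ln(0.810811) − 0.25·ln(0.729730) = −0.5·(-0.209720) − 0.25·(-0.315081) = 0.1836.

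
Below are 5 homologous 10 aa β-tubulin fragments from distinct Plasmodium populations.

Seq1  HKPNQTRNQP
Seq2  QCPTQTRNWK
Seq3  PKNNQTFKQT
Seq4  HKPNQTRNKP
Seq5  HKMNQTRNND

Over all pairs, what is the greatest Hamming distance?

8

Pairwise Hamming distances:
  Seq1 vs Seq2: 5
  Seq1 vs Seq3: 5
  Seq1 vs Seq4: 1
  Seq1 vs Seq5: 3
  Seq2 vs Seq3: 8
  Seq2 vs Seq4: 5
  Seq2 vs Seq5: 6
  Seq3 vs Seq4: 6
  Seq3 vs Seq5: 6
  Seq4 vs Seq5: 3
The largest is 8, between Seq2 and Seq3.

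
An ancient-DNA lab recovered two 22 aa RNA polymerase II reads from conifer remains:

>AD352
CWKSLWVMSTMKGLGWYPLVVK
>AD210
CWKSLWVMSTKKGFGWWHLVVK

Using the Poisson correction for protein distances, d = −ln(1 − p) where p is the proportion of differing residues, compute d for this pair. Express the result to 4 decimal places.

Differing sites — 11:M/K; 14:L/F; 17:Y/W; 18:P/H.
p = 4/22 = 0.181818.
d = −ln(1 − 0.181818) = −ln(0.818182) = 0.2007.

0.2007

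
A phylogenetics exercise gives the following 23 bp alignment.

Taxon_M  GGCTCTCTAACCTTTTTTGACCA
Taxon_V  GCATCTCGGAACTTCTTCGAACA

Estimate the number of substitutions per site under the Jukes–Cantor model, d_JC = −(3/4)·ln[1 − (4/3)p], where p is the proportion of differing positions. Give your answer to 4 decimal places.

0.4674

Mismatches occur at site 2 (G↔C), site 3 (C↔A), site 8 (T↔G), site 9 (A↔G), site 11 (C↔A), site 15 (T↔C), site 18 (T↔C), site 21 (C↔A).
p = 8/23 = 0.347826.
d = −0.75 · ln(1 − (4/3)·0.347826) = −0.75 · ln(0.536232) = −0.75 · (-0.623188) = 0.4674.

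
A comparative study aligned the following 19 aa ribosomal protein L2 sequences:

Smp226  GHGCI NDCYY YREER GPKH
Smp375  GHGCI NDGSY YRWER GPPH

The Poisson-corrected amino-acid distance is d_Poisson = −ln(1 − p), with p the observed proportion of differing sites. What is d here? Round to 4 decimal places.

0.2364

The sequences differ at positions 8 (C/G), 9 (Y/S), 13 (E/W), 18 (K/P).
p = 4/19 = 0.210526.
d = −ln(1 − 0.210526) = −ln(0.789474) = 0.2364.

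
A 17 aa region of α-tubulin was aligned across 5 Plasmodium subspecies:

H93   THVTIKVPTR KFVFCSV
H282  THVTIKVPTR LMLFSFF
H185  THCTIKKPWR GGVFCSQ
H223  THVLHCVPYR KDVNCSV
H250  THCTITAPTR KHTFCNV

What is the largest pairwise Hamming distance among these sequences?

11

Pairwise Hamming distances:
  H93 vs H282: 6
  H93 vs H185: 6
  H93 vs H223: 6
  H93 vs H250: 6
  H282 vs H185: 9
  H282 vs H223: 11
  H282 vs H250: 9
  H185 vs H223: 10
  H185 vs H250: 8
  H223 vs H250: 10
The largest is 11, between H282 and H223.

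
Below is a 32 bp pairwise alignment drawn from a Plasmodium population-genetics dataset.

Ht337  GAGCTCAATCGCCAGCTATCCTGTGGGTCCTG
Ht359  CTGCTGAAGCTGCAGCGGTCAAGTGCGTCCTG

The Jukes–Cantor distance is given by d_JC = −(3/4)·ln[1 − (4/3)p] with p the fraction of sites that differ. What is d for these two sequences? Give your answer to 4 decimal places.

0.4598

Differing sites — 1:G/C; 2:A/T; 6:C/G; 9:T/G; 11:G/T; 12:C/G; 17:T/G; 18:A/G; 21:C/A; 22:T/A; 26:G/C.
p = 11/32 = 0.343750.
d = −0.75 · ln(1 − (4/3)·0.343750) = −0.75 · ln(0.541667) = −0.75 · (-0.613104) = 0.4598.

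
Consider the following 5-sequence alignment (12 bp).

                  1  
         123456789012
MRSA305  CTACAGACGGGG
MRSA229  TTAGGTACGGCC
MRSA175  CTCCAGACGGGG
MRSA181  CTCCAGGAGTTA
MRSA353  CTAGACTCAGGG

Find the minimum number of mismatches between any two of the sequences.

Pairwise Hamming distances:
  MRSA305 vs MRSA229: 6
  MRSA305 vs MRSA175: 1
  MRSA305 vs MRSA181: 6
  MRSA305 vs MRSA353: 4
  MRSA229 vs MRSA175: 7
  MRSA229 vs MRSA181: 10
  MRSA229 vs MRSA353: 7
  MRSA175 vs MRSA181: 5
  MRSA175 vs MRSA353: 5
  MRSA181 vs MRSA353: 9
The smallest is 1, between MRSA305 and MRSA175.

1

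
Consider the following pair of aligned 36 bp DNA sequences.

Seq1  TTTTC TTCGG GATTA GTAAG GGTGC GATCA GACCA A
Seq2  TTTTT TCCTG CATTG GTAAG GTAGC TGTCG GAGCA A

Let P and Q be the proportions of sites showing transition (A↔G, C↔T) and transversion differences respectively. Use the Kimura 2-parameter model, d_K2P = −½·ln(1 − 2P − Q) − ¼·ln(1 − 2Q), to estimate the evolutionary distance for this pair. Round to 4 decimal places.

Mismatches occur at site 5 (C→T, transition), site 7 (T→C, transition), site 9 (G→T, transversion), site 11 (G→C, transversion), site 15 (A→G, transition), site 22 (G→T, transversion), site 23 (T→A, transversion), site 26 (G→T, transversion), site 27 (A→G, transition), site 30 (A→G, transition), site 33 (C→G, transversion).
Of the 11 differences, 5 transitions and 6 transversions over 36 sites: P = 5/36 = 0.138889, Q = 6/36 = 0.166667.
d = −0.5·ln(0.555555) − 0.25·ln(0.666666) = −0.5·(-0.587788) − 0.25·(-0.405466) = 0.3953.

0.3953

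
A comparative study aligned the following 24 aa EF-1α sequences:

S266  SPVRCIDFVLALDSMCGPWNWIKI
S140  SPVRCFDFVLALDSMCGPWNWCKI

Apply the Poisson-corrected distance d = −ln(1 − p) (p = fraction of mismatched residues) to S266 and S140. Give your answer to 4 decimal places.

Mismatches occur at site 6 (I↔F), site 22 (I↔C).
p = 2/24 = 0.083333.
d = −ln(1 − 0.083333) = −ln(0.916667) = 0.0870.

0.0870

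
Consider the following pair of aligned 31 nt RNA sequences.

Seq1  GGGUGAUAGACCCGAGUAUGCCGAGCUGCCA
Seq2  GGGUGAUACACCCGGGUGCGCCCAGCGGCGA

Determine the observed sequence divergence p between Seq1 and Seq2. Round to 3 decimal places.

0.226

The sequences differ at positions 9 (G/C), 15 (A/G), 18 (A/G), 19 (U/C), 23 (G/C), 27 (U/G), 30 (C/G).
There are 7 differences over 31 sites, so p = 7/31 = 0.226.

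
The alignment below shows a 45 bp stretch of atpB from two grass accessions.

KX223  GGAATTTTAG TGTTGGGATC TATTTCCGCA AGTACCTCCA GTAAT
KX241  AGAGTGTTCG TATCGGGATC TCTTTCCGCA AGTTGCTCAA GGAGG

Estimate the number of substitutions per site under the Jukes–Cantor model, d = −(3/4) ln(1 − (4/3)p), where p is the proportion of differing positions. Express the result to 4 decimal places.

Mismatches occur at site 1 (G↔A), site 4 (A↔G), site 6 (T↔G), site 9 (A↔C), site 12 (G↔A), site 14 (T↔C), site 22 (A↔C), site 34 (A↔T), site 35 (C↔G), site 39 (C↔A), site 42 (T↔G), site 44 (A↔G), site 45 (T↔G).
p = 13/45 = 0.288889.
d = −0.75 · ln(1 − (4/3)·0.288889) = −0.75 · ln(0.614815) = −0.75 · (-0.486434) = 0.3648.

0.3648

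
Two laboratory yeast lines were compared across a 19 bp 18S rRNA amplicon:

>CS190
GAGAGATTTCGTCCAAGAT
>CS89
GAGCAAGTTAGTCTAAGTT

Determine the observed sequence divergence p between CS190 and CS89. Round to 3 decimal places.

The sequences differ at positions 4 (A/C), 5 (G/A), 7 (T/G), 10 (C/A), 14 (C/T), 18 (A/T).
There are 6 differences over 19 sites, so p = 6/19 = 0.316.

0.316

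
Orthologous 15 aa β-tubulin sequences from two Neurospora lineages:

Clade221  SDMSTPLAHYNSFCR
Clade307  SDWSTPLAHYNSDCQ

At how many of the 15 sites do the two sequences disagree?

3

Mismatches occur at site 3 (M↔W), site 13 (F↔D), site 15 (R↔Q).
That gives 3 mismatches out of 15 aligned sites, so the Hamming distance is 3.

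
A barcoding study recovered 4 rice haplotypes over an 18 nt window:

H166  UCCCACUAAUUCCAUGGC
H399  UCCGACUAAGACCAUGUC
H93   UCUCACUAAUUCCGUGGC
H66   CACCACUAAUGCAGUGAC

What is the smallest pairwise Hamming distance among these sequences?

2

Pairwise Hamming distances:
  H166 vs H399: 4
  H166 vs H93: 2
  H166 vs H66: 6
  H399 vs H93: 6
  H399 vs H66: 8
  H93 vs H66: 6
The smallest is 2, between H166 and H93.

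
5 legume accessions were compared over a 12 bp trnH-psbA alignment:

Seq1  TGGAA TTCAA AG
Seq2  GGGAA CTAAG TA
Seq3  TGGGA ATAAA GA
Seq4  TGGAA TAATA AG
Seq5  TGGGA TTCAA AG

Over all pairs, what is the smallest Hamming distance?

Pairwise Hamming distances:
  Seq1 vs Seq2: 6
  Seq1 vs Seq3: 5
  Seq1 vs Seq4: 3
  Seq1 vs Seq5: 1
  Seq2 vs Seq3: 5
  Seq2 vs Seq4: 7
  Seq2 vs Seq5: 7
  Seq3 vs Seq4: 6
  Seq3 vs Seq5: 4
  Seq4 vs Seq5: 4
The smallest is 1, between Seq1 and Seq5.

1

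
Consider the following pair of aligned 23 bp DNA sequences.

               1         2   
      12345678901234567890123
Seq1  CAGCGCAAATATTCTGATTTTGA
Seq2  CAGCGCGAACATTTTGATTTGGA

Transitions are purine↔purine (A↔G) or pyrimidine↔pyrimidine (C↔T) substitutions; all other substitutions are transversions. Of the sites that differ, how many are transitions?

The sequences differ at positions 7 (A/G, transition), 10 (T/C, transition), 14 (C/T, transition), 21 (T/G, transversion).
Of the 4 differences, 3 transitions and 1 transversion, so the answer is 3.

3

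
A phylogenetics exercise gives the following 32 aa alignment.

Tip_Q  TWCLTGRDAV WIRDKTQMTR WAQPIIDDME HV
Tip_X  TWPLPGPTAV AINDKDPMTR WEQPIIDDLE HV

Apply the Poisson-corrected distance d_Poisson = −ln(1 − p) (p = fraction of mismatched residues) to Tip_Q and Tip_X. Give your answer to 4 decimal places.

Mismatches occur at site 3 (C↔P), site 5 (T↔P), site 7 (R↔P), site 8 (D↔T), site 11 (W↔A), site 13 (R↔N), site 16 (T↔D), site 17 (Q↔P), site 22 (A↔E), site 29 (M↔L).
p = 10/32 = 0.312500.
d = −ln(1 − 0.312500) = −ln(0.687500) = 0.3747.

0.3747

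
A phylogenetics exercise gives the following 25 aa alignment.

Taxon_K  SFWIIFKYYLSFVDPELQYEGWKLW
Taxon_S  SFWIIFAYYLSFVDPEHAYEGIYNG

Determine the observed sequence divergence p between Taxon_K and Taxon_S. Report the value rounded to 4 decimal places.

The sequences differ at positions 7 (K/A), 17 (L/H), 18 (Q/A), 22 (W/I), 23 (K/Y), 24 (L/N), 25 (W/G).
There are 7 differences over 25 sites, so p = 7/25 = 0.2800.

0.2800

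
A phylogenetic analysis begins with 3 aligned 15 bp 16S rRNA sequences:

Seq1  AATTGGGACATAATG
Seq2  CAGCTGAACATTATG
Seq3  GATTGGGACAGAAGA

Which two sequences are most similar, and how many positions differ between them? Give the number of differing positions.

Pairwise Hamming distances:
  Seq1 vs Seq2: 6
  Seq1 vs Seq3: 4
  Seq2 vs Seq3: 9
The smallest is 4, between Seq1 and Seq3.

4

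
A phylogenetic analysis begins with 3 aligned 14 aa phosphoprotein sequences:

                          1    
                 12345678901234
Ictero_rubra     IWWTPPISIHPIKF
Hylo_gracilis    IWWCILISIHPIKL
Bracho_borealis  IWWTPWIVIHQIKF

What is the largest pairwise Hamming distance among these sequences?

Pairwise Hamming distances:
  Ictero_rubra vs Hylo_gracilis: 4
  Ictero_rubra vs Bracho_borealis: 3
  Hylo_gracilis vs Bracho_borealis: 6
The largest is 6, between Hylo_gracilis and Bracho_borealis.

6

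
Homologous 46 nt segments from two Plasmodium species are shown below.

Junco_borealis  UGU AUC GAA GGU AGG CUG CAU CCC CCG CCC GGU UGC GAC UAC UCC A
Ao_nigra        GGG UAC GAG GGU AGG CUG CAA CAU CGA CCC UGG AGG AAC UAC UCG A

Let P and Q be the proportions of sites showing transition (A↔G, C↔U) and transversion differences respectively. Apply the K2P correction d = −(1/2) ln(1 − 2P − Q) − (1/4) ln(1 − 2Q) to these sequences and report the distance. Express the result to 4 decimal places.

0.4697

Mismatches occur at site 1 (U→G, transversion), site 3 (U→G, transversion), site 4 (A→U, transversion), site 5 (U→A, transversion), site 9 (A→G, transition), site 21 (U→A, transversion), site 23 (C→A, transversion), site 24 (C→U, transition), site 26 (C→G, transversion), site 27 (G→A, transition), site 31 (G→U, transversion), site 33 (U→G, transversion), site 34 (U→A, transversion), site 36 (C→G, transversion), site 37 (G→A, transition), site 45 (C→G, transversion).
Of the 16 differences, 4 transitions and 12 transversions over 46 sites: P = 4/46 = 0.086957, Q = 12/46 = 0.260870.
d = −0.5·ln(0.565216) − 0.25·ln(0.478260) = −0.5·(-0.570547) − 0.25·(-0.737601) = 0.4697.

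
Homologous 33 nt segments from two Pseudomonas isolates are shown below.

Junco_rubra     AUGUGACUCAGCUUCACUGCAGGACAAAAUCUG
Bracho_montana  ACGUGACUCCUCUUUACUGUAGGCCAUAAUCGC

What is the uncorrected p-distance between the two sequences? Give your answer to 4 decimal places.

Differing sites — 2:U/C; 10:A/C; 11:G/U; 15:C/U; 20:C/U; 24:A/C; 27:A/U; 32:U/G; 33:G/C.
There are 9 differences over 33 sites, so p = 9/33 = 0.2727.

0.2727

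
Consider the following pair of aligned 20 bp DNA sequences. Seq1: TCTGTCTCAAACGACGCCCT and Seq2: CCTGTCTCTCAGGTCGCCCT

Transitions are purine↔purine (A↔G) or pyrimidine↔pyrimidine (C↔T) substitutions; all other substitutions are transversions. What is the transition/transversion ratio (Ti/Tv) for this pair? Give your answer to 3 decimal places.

The sequences differ at positions 1 (T/C, transition), 9 (A/T, transversion), 10 (A/C, transversion), 12 (C/G, transversion), 14 (A/T, transversion).
Of the 5 differences, 1 transition and 4 transversions, so Ti/Tv = 1/4 = 0.250.

0.250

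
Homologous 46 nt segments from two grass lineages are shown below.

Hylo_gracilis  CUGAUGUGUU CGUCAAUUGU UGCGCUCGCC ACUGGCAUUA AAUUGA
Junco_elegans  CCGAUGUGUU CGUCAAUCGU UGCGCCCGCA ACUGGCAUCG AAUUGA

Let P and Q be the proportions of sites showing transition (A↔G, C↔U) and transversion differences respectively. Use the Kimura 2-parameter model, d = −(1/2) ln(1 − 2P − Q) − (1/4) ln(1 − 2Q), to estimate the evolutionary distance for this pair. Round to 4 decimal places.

0.1478

Mismatches occur at site 2 (U→C, transition), site 18 (U→C, transition), site 26 (U→C, transition), site 30 (C→A, transversion), site 39 (U→C, transition), site 40 (A→G, transition).
Of the 6 differences, 5 transitions and 1 transversion over 46 sites: P = 5/46 = 0.108696, Q = 1/46 = 0.021739.
d = −0.5·ln(0.760869) − 0.25·ln(0.956522) = −0.5·(-0.273294) − 0.25·(-0.044451) = 0.1478.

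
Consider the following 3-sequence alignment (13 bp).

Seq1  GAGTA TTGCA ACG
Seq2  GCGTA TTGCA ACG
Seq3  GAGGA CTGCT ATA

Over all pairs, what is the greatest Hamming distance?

6

Pairwise Hamming distances:
  Seq1 vs Seq2: 1
  Seq1 vs Seq3: 5
  Seq2 vs Seq3: 6
The largest is 6, between Seq2 and Seq3.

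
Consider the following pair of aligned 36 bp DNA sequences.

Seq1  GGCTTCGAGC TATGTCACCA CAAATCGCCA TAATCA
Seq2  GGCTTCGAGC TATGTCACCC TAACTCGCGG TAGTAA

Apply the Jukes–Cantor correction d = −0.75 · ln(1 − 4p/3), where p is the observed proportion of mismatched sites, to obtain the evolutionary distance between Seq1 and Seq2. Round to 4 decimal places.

Mismatches occur at site 20 (A/C), site 21 (C/T), site 24 (A/C), site 29 (C/G), site 30 (A/G), site 33 (A/G), site 35 (C/A).
p = 7/36 = 0.194444.
d = −0.75 · ln(1 − (4/3)·0.194444) = −0.75 · ln(0.740741) = −0.75 · (-0.300104) = 0.2251.

0.2251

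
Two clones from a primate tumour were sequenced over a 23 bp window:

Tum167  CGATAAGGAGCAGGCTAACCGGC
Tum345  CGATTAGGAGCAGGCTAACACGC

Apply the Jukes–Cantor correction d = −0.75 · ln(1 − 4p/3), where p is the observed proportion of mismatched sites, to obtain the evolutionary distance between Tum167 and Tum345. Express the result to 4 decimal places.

0.1433

Mismatches occur at site 5 (A/T), site 20 (C/A), site 21 (G/C).
p = 3/23 = 0.130435.
d = −0.75 · ln(1 − (4/3)·0.130435) = −0.75 · ln(0.826087) = −0.75 · (-0.191055) = 0.1433.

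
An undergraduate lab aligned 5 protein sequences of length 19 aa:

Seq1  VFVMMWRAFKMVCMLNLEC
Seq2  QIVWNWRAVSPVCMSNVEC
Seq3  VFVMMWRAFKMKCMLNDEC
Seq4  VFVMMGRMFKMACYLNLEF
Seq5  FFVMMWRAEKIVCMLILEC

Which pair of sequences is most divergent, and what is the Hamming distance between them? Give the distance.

Pairwise Hamming distances:
  Seq1 vs Seq2: 9
  Seq1 vs Seq3: 2
  Seq1 vs Seq4: 5
  Seq1 vs Seq5: 4
  Seq2 vs Seq3: 10
  Seq2 vs Seq4: 14
  Seq2 vs Seq5: 10
  Seq3 vs Seq4: 6
  Seq3 vs Seq5: 6
  Seq4 vs Seq5: 9
The largest is 14, between Seq2 and Seq4.

14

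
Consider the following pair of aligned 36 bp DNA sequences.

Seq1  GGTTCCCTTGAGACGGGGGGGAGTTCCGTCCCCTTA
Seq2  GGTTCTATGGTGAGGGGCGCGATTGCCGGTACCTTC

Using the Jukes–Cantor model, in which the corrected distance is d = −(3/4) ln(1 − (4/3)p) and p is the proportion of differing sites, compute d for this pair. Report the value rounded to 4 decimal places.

0.4926

Mismatches occur at site 6 (C/T), site 7 (C/A), site 9 (T/G), site 11 (A/T), site 14 (C/G), site 18 (G/C), site 20 (G/C), site 23 (G/T), site 25 (T/G), site 29 (T/G), site 30 (C/T), site 31 (C/A), site 36 (A/C).
p = 13/36 = 0.361111.
d = −0.75 · ln(1 − (4/3)·0.361111) = −0.75 · ln(0.518519) = −0.75 · (-0.656779) = 0.4926.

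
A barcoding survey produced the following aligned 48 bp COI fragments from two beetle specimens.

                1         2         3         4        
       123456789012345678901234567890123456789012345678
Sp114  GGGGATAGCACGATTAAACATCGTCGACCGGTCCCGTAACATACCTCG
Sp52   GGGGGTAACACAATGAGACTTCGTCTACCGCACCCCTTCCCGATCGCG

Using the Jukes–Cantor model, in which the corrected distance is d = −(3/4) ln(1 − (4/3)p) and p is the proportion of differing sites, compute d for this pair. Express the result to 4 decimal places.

0.4408

Mismatches occur at site 5 (A↔G), site 8 (G↔A), site 12 (G↔A), site 15 (T↔G), site 17 (A↔G), site 20 (A↔T), site 26 (G↔T), site 31 (G↔C), site 32 (T↔A), site 36 (G↔C), site 38 (A↔T), site 39 (A↔C), site 41 (A↔C), site 42 (T↔G), site 44 (C↔T), site 46 (T↔G).
p = 16/48 = 0.333333.
d = −0.75 · ln(1 − (4/3)·0.333333) = −0.75 · ln(0.555556) = −0.75 · (-0.587786) = 0.4408.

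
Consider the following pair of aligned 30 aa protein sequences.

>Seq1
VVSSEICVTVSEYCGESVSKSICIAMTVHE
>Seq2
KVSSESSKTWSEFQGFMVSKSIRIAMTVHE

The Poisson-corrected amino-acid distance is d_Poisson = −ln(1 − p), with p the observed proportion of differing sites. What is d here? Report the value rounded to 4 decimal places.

Differing sites — 1:V/K; 6:I/S; 7:C/S; 8:V/K; 10:V/W; 13:Y/F; 14:C/Q; 16:E/F; 17:S/M; 23:C/R.
p = 10/30 = 0.333333.
d = −ln(1 − 0.333333) = −ln(0.666667) = 0.4055.

0.4055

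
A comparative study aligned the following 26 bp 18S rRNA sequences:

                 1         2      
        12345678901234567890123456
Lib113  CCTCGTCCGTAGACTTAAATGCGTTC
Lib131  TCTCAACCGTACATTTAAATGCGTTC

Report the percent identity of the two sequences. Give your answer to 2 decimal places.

Differing sites — 1:C/T; 5:G/A; 6:T/A; 12:G/C; 14:C/T.
21 of the 26 sites match, so the percent identity is 21/26 × 100 = 80.77%.

80.77%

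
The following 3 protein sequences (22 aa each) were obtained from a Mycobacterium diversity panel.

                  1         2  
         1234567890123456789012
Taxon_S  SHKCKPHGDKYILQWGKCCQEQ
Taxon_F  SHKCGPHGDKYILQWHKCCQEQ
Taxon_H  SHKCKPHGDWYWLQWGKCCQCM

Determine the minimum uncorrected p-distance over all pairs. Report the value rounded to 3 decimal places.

Pairwise Hamming distances:
  Taxon_S vs Taxon_F: 2
  Taxon_S vs Taxon_H: 4
  Taxon_F vs Taxon_H: 6
The smallest is 2 mismatches, between Taxon_S and Taxon_F; p = 2/22 = 0.091.

0.091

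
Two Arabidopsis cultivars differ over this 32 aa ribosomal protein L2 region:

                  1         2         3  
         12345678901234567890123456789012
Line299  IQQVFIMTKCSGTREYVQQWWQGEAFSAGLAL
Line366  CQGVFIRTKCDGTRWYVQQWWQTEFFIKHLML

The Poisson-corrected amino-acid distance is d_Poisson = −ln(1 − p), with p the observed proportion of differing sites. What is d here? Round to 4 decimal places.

0.4212

Mismatches occur at site 1 (I/C), site 3 (Q/G), site 7 (M/R), site 11 (S/D), site 15 (E/W), site 23 (G/T), site 25 (A/F), site 27 (S/I), site 28 (A/K), site 29 (G/H), site 31 (A/M).
p = 11/32 = 0.343750.
d = −ln(1 − 0.343750) = −ln(0.656250) = 0.4212.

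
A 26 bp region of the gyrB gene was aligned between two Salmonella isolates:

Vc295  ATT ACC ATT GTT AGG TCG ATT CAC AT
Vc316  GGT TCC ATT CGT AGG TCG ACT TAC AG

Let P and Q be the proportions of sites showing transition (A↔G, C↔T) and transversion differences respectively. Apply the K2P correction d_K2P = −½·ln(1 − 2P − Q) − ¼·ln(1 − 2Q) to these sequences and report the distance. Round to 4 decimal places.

0.3964

Mismatches occur at site 1 (A/G, transition), site 2 (T/G, transversion), site 4 (A/T, transversion), site 10 (G/C, transversion), site 11 (T/G, transversion), site 20 (T/C, transition), site 22 (C/T, transition), site 26 (T/G, transversion).
Of the 8 differences, 3 transitions and 5 transversions over 26 sites: P = 3/26 = 0.115385, Q = 5/26 = 0.192308.
d = −0.5·ln(0.576922) − 0.25·ln(0.615384) = −0.5·(-0.550048) − 0.25·(-0.485509) = 0.3964.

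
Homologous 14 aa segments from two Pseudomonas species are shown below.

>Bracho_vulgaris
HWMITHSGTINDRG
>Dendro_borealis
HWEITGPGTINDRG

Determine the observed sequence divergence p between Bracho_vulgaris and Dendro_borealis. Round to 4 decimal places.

0.2143

Differing sites — 3:M/E; 6:H/G; 7:S/P.
There are 3 differences over 14 sites, so p = 3/14 = 0.2143.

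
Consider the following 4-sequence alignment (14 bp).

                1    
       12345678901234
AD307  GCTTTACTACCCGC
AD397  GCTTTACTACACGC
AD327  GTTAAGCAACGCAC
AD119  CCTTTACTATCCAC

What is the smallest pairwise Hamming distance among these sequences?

Pairwise Hamming distances:
  AD307 vs AD397: 1
  AD307 vs AD327: 7
  AD307 vs AD119: 3
  AD397 vs AD327: 7
  AD397 vs AD119: 4
  AD327 vs AD119: 8
The smallest is 1, between AD307 and AD397.

1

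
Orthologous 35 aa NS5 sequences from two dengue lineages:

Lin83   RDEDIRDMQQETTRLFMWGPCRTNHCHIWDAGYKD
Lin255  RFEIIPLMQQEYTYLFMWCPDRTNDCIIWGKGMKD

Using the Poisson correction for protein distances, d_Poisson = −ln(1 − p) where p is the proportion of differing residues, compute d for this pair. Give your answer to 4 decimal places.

0.4643

The sequences differ at positions 2 (D/F), 4 (D/I), 6 (R/P), 7 (D/L), 12 (T/Y), 14 (R/Y), 19 (G/C), 21 (C/D), 25 (H/D), 27 (H/I), 30 (D/G), 31 (A/K), 33 (Y/M).
p = 13/35 = 0.371429.
d = −ln(1 − 0.371429) = −ln(0.628571) = 0.4643.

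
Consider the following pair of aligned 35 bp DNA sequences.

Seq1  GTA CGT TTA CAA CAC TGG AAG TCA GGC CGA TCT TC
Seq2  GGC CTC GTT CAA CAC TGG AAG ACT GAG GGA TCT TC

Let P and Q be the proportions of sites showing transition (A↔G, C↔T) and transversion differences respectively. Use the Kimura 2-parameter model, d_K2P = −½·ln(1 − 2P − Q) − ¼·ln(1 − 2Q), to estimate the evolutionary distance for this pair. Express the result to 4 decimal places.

The sequences differ at positions 2 (T/G, transversion), 3 (A/C, transversion), 5 (G/T, transversion), 6 (T/C, transition), 7 (T/G, transversion), 9 (A/T, transversion), 22 (T/A, transversion), 24 (A/T, transversion), 26 (G/A, transition), 27 (C/G, transversion), 28 (C/G, transversion).
Of the 11 differences, 2 transitions and 9 transversions over 35 sites: P = 2/35 = 0.057143, Q = 9/35 = 0.257143.
d = −0.5·ln(0.628571) − 0.25·ln(0.485714) = −0.5·(-0.464306) − 0.25·(-0.722135) = 0.4127.

0.4127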